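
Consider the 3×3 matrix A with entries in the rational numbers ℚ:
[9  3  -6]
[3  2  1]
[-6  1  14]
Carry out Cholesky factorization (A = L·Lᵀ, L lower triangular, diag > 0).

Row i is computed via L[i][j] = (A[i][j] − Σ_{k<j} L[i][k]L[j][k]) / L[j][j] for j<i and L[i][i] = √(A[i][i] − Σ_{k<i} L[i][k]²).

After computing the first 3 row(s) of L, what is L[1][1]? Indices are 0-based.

Step 1: L[0][0] = √(9) = 3.
  L[1][0] = (3) / L[0][0] = 1.
Step 2: L[1][1] = √(1) = 1.
  L[2][0] = (-6) / L[0][0] = -2.
  L[2][1] = (3) / L[1][1] = 3.
Step 3: L[2][2] = √(1) = 1.

L[1][1] = 1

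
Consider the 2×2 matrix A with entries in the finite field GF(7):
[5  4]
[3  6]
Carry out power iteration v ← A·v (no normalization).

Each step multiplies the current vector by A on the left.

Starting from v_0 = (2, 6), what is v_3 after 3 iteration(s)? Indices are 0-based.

v_3 = (5, 2)

v_0 = (2, 6).
v_1 = A·v_0 = (6, 0).
v_2 = A·v_1 = (2, 4).
v_3 = A·v_2 = (5, 2).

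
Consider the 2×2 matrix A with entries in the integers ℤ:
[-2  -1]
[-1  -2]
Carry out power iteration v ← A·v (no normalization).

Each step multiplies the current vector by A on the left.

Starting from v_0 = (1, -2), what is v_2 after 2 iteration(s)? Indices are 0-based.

v_2 = (-3, -6)

v_0 = (1, -2).
v_1 = A·v_0 = (0, 3).
v_2 = A·v_1 = (-3, -6).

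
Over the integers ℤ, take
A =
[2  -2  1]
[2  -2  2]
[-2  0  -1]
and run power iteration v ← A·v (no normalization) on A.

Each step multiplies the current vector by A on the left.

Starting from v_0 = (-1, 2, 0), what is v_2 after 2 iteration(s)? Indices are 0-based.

v_0 = (-1, 2, 0).
v_1 = A·v_0 = (-6, -6, 2).
v_2 = A·v_1 = (2, 4, 10).

v_2 = (2, 4, 10)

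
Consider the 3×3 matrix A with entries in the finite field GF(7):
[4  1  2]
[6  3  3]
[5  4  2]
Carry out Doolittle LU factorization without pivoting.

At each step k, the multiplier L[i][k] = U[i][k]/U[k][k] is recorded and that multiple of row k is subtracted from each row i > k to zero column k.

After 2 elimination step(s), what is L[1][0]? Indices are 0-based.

Step 1: pivot at (0,0) is 4.
  row1 ← row1 − (5)·row0  ⇒  L[1][0]=5, U row1=(0, 5, 0)
  row2 ← row2 − (3)·row0  ⇒  L[2][0]=3, U row2=(0, 1, 3)
Step 2: pivot at (1,1) is 5.
  row2 ← row2 − (3)·row1  ⇒  L[2][1]=3, U row2=(0, 0, 3)

L[1][0] = 5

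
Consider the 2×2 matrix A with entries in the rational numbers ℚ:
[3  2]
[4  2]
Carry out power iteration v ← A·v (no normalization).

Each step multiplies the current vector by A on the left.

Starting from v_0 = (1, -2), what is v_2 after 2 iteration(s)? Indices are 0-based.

v_0 = (1, -2).
v_1 = A·v_0 = (-1, 0).
v_2 = A·v_1 = (-3, -4).

v_2 = (-3, -4)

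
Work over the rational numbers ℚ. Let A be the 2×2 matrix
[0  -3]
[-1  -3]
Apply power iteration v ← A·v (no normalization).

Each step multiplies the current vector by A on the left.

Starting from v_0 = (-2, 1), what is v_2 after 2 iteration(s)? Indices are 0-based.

v_2 = (3, 6)

v_0 = (-2, 1).
v_1 = A·v_0 = (-3, -1).
v_2 = A·v_1 = (3, 6).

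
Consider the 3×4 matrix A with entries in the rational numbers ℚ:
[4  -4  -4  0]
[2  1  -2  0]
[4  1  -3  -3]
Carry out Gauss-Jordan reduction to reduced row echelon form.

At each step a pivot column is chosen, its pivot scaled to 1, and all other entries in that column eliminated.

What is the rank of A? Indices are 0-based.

rank = 3

step 1: normalize row 0 (÷4) = (1, -1, -1, 0)
  row 1: subtract 2×row0 = (0, 3, 0, 0)
  row 2: subtract 4×row0 = (0, 5, 1, -3)
step 2: normalize row 1 (÷3) = (0, 1, 0, 0)
  row 0: subtract -1×row1 = (1, 0, -1, 0)
  row 2: subtract 5×row1 = (0, 0, 1, -3)
step 3: normalize row 2 (÷1) = (0, 0, 1, -3)
  row 0: subtract -1×row2 = (1, 0, 0, -3)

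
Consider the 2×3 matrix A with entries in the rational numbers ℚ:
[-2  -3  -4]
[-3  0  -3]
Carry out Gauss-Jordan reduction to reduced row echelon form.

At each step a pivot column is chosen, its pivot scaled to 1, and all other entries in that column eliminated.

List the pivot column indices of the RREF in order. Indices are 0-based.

pivot columns: 0, 1

[1] R0 /= -2  ⇒  (1, 3/2, 2)
     R1 -= -3·R0  ⇒  (0, 9/2, 3)
[2] R1 /= 9/2  ⇒  (0, 1, 2/3)
     R0 -= 3/2·R1  ⇒  (1, 0, 1)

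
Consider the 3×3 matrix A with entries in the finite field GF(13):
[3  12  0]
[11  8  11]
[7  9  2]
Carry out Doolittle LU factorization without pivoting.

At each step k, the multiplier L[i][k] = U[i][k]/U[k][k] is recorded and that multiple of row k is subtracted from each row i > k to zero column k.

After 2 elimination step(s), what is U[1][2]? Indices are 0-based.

U[1][2] = 11

Step 1: pivot at (0,0) is 3.
  row1 ← row1 − (8)·row0  ⇒  L[1][0]=8, U row1=(0, 3, 11)
  row2 ← row2 − (11)·row0  ⇒  L[2][0]=11, U row2=(0, 7, 2)
Step 2: pivot at (1,1) is 3.
  row2 ← row2 − (11)·row1  ⇒  L[2][1]=11, U row2=(0, 0, 11)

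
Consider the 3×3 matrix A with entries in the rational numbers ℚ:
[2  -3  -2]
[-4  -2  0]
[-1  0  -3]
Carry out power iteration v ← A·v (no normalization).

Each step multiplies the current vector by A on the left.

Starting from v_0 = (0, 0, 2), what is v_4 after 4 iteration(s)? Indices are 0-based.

v_0 = (0, 0, 2).
v_1 = A·v_0 = (-4, 0, -6).
v_2 = A·v_1 = (4, 16, 22).
v_3 = A·v_2 = (-84, -48, -70).
v_4 = A·v_3 = (116, 432, 294).

v_4 = (116, 432, 294)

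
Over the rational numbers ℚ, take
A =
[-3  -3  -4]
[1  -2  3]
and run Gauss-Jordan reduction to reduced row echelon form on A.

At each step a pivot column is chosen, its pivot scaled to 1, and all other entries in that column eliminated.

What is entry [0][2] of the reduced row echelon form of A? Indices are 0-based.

pivot(0,0)=-3: scale R0 → (1, 1, 4/3)
  clear (1,0): R1 −= (1)R0 → (0, -3, 5/3)
pivot(1,1)=-3: scale R1 → (0, 1, -5/9)
  clear (0,1): R0 −= (1)R1 → (1, 0, 17/9)

M[0][2] = 17/9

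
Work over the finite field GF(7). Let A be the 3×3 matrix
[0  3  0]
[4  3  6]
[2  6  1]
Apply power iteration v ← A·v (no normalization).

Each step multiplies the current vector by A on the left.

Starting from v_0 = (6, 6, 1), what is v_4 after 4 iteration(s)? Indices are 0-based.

v_0 = (6, 6, 1).
v_1 = A·v_0 = (4, 6, 0).
v_2 = A·v_1 = (4, 6, 2).
v_3 = A·v_2 = (4, 4, 4).
v_4 = A·v_3 = (5, 3, 1).

v_4 = (5, 3, 1)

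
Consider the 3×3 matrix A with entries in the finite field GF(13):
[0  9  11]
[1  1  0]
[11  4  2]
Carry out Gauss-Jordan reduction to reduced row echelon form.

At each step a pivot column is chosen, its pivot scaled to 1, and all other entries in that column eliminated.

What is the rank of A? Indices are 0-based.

rank = 3

step 1: exchange rows 0,1
step 1: normalize row 0 (÷1) = (1, 1, 0)
  row 2: subtract 11×row0 = (0, 6, 2)
step 2: normalize row 1 (÷9) = (0, 1, 7)
  row 0: subtract 1×row1 = (1, 0, 6)
  row 2: subtract 6×row1 = (0, 0, 12)
step 3: normalize row 2 (÷12) = (0, 0, 1)
  row 0: subtract 6×row2 = (1, 0, 0)
  row 1: subtract 7×row2 = (0, 1, 0)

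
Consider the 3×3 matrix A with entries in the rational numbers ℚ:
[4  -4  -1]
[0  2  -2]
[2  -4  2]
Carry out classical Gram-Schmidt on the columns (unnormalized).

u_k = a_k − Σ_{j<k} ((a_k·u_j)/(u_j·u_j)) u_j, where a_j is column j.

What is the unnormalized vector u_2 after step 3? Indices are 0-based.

Step 1: u_0 = a_0 = (4, 0, 2).
Step 2: u_1 = a_1 − (-6/5)·u_0 = (4/5, 2, -8/5).
Step 3: u_2 = a_2 − (0)·u_0 − (-10/9)·u_1 = (-1/9, 2/9, 2/9).

u_2 = (-1/9, 2/9, 2/9)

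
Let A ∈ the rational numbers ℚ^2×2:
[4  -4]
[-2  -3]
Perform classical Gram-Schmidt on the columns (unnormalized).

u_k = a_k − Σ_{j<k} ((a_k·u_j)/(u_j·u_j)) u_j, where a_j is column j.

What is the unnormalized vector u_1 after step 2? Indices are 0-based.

u_1 = (-2, -4)

Step 1: u_0 = a_0 = (4, -2).
Step 2: u_1 = a_1 − (-1/2)·u_0 = (-2, -4).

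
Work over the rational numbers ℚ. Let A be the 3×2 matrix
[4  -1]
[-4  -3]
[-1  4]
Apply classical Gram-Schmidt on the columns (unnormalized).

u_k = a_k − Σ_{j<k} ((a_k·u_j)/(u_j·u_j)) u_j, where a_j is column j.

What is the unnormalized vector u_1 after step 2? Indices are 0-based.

Step 1: u_0 = a_0 = (4, -4, -1).
Step 2: u_1 = a_1 − (4/33)·u_0 = (-49/33, -83/33, 136/33).

u_1 = (-49/33, -83/33, 136/33)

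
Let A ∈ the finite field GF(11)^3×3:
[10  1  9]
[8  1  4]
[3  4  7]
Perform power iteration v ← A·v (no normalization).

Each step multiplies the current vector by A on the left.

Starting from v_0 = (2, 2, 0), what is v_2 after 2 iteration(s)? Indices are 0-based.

v_2 = (1, 8, 5)

v_0 = (2, 2, 0).
v_1 = A·v_0 = (0, 7, 3).
v_2 = A·v_1 = (1, 8, 5).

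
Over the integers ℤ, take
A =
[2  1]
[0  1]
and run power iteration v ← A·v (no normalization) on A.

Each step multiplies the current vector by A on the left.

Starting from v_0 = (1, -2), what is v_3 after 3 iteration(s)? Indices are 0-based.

v_0 = (1, -2).
v_1 = A·v_0 = (0, -2).
v_2 = A·v_1 = (-2, -2).
v_3 = A·v_2 = (-6, -2).

v_3 = (-6, -2)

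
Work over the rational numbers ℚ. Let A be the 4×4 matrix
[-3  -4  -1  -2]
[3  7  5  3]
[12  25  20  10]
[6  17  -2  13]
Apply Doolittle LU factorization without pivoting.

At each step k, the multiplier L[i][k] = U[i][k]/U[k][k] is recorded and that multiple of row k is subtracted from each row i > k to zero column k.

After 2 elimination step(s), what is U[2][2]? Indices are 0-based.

U[2][2] = 4

[col 0] pivot -3
  R1 -= -1*R0 → (0, 3, 4, 1)  (L[1][0] := -1)
  R2 -= -4*R0 → (0, 9, 16, 2)  (L[2][0] := -4)
  R3 -= -2*R0 → (0, 9, -4, 9)  (L[3][0] := -2)
[col 1] pivot 3
  R2 -= 3*R1 → (0, 0, 4, -1)  (L[2][1] := 3)
  R3 -= 3*R1 → (0, 0, -16, 6)  (L[3][1] := 3)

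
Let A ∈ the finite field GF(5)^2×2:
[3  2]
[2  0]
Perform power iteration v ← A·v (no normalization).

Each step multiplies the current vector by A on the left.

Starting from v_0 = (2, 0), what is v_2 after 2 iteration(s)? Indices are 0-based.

v_2 = (1, 2)

v_0 = (2, 0).
v_1 = A·v_0 = (1, 4).
v_2 = A·v_1 = (1, 2).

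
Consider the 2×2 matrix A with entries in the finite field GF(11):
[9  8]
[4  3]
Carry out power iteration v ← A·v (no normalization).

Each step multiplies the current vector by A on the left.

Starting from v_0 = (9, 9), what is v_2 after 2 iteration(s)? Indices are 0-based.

v_2 = (0, 9)

v_0 = (9, 9).
v_1 = A·v_0 = (10, 8).
v_2 = A·v_1 = (0, 9).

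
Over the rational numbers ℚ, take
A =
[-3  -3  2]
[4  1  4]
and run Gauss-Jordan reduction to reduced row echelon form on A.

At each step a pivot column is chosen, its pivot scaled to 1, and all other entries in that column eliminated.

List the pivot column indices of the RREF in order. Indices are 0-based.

[1] R0 /= -3  ⇒  (1, 1, -2/3)
     R1 -= 4·R0  ⇒  (0, -3, 20/3)
[2] R1 /= -3  ⇒  (0, 1, -20/9)
     R0 -= 1·R1  ⇒  (1, 0, 14/9)

pivot columns: 0, 1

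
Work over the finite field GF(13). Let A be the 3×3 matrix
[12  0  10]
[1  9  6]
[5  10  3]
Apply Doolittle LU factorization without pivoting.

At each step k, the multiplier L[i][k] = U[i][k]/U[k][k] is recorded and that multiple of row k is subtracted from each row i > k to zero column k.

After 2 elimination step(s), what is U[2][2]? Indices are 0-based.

[col 0] pivot 12
  R1 -= 12*R0 → (0, 9, 3)  (L[1][0] := 12)
  R2 -= 8*R0 → (0, 10, 1)  (L[2][0] := 8)
[col 1] pivot 9
  R2 -= 4*R1 → (0, 0, 2)  (L[2][1] := 4)

U[2][2] = 2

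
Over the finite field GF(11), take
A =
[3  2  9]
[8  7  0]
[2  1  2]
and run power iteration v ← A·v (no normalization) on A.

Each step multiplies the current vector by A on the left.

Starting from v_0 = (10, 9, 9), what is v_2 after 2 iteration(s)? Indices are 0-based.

v_2 = (7, 9, 0)

v_0 = (10, 9, 9).
v_1 = A·v_0 = (8, 0, 3).
v_2 = A·v_1 = (7, 9, 0).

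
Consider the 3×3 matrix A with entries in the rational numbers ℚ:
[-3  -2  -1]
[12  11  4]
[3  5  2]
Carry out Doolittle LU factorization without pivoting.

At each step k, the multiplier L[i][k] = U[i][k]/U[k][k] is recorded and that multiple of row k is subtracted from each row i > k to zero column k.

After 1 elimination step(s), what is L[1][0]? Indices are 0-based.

k=0: U[0][0]=-3
  eliminate (1,0): mult=-4, new row 1: (0, 3, 0); set L[1][0]=-4
  eliminate (2,0): mult=-1, new row 2: (0, 3, 1); set L[2][0]=-1

L[1][0] = -4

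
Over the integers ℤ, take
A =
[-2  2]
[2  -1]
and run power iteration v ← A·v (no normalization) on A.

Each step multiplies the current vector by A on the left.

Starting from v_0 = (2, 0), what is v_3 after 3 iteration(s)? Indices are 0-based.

v_3 = (-56, 44)

v_0 = (2, 0).
v_1 = A·v_0 = (-4, 4).
v_2 = A·v_1 = (16, -12).
v_3 = A·v_2 = (-56, 44).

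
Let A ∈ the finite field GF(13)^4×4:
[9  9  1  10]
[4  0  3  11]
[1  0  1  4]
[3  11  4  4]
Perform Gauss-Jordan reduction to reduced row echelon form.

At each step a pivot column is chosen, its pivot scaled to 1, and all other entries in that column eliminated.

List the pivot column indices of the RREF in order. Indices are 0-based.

[1] R0 /= 9  ⇒  (1, 1, 3, 4)
     R1 -= 4·R0  ⇒  (0, 9, 4, 8)
     R2 -= 1·R0  ⇒  (0, 12, 11, 0)
     R3 -= 3·R0  ⇒  (0, 8, 8, 5)
[2] R1 /= 9  ⇒  (0, 1, 12, 11)
     R0 -= 1·R1  ⇒  (1, 0, 4, 6)
     R2 -= 12·R1  ⇒  (0, 0, 10, 11)
     R3 -= 8·R1  ⇒  (0, 0, 3, 8)
[3] R2 /= 10  ⇒  (0, 0, 1, 5)
     R0 -= 4·R2  ⇒  (1, 0, 0, 12)
     R1 -= 12·R2  ⇒  (0, 1, 0, 3)
     R3 -= 3·R2  ⇒  (0, 0, 0, 6)
[4] R3 /= 6  ⇒  (0, 0, 0, 1)
     R0 -= 12·R3  ⇒  (1, 0, 0, 0)
     R1 -= 3·R3  ⇒  (0, 1, 0, 0)
     R2 -= 5·R3  ⇒  (0, 0, 1, 0)

pivot columns: 0, 1, 2, 3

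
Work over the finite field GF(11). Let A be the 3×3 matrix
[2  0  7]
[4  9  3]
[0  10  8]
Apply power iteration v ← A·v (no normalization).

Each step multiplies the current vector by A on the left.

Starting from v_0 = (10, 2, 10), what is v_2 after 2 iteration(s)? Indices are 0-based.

v_0 = (10, 2, 10).
v_1 = A·v_0 = (2, 0, 1).
v_2 = A·v_1 = (0, 0, 8).

v_2 = (0, 0, 8)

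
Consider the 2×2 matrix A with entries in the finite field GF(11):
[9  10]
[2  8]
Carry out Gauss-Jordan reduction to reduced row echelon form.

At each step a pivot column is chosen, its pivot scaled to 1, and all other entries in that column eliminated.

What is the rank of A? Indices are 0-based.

rank = 2

step 1: normalize row 0 (÷9) = (1, 6)
  row 1: subtract 2×row0 = (0, 7)
step 2: normalize row 1 (÷7) = (0, 1)
  row 0: subtract 6×row1 = (1, 0)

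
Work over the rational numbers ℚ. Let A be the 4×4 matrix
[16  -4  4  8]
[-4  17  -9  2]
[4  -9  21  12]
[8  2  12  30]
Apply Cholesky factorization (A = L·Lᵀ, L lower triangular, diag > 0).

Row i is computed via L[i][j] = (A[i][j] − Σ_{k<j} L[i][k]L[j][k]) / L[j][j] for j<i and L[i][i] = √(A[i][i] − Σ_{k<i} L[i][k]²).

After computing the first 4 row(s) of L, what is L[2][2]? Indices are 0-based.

Step 1: L[0][0] = √(16) = 4.
  L[1][0] = (-4) / L[0][0] = -1.
Step 2: L[1][1] = √(16) = 4.
  L[2][0] = (4) / L[0][0] = 1.
  L[2][1] = (-8) / L[1][1] = -2.
Step 3: L[2][2] = √(16) = 4.
  L[3][0] = (8) / L[0][0] = 2.
  L[3][1] = (4) / L[1][1] = 1.
  L[3][2] = (12) / L[2][2] = 3.
Step 4: L[3][3] = √(16) = 4.

L[2][2] = 4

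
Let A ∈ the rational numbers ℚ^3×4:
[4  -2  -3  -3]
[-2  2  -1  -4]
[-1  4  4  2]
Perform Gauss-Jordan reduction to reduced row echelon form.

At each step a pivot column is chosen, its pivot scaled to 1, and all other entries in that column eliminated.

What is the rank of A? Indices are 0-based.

pivot(0,0)=4: scale R0 → (1, -1/2, -3/4, -3/4)
  clear (1,0): R1 −= (-2)R0 → (0, 1, -5/2, -11/2)
  clear (2,0): R2 −= (-1)R0 → (0, 7/2, 13/4, 5/4)
pivot(1,1)=1: scale R1 → (0, 1, -5/2, -11/2)
  clear (0,1): R0 −= (-1/2)R1 → (1, 0, -2, -7/2)
  clear (2,1): R2 −= (7/2)R1 → (0, 0, 12, 41/2)
pivot(2,2)=12: scale R2 → (0, 0, 1, 41/24)
  clear (0,2): R0 −= (-2)R2 → (1, 0, 0, -1/12)
  clear (1,2): R1 −= (-5/2)R2 → (0, 1, 0, -59/48)

rank = 3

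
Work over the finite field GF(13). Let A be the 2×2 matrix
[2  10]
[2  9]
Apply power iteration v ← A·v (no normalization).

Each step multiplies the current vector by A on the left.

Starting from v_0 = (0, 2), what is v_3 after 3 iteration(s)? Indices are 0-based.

v_0 = (0, 2).
v_1 = A·v_0 = (7, 5).
v_2 = A·v_1 = (12, 7).
v_3 = A·v_2 = (3, 9).

v_3 = (3, 9)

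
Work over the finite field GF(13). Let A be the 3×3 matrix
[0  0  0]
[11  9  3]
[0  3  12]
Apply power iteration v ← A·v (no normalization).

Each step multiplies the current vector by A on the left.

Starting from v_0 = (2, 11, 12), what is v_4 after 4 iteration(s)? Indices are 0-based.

v_0 = (2, 11, 12).
v_1 = A·v_0 = (0, 1, 8).
v_2 = A·v_1 = (0, 7, 8).
v_3 = A·v_2 = (0, 9, 0).
v_4 = A·v_3 = (0, 3, 1).

v_4 = (0, 3, 1)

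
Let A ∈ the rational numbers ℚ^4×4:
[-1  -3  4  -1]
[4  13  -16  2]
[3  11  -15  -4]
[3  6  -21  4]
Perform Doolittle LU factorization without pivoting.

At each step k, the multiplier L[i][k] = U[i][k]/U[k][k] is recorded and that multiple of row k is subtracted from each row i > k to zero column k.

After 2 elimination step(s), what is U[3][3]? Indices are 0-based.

U[3][3] = -5

Step 1: pivot at (0,0) is -1.
  row1 ← row1 − (-4)·row0  ⇒  L[1][0]=-4, U row1=(0, 1, 0, -2)
  row2 ← row2 − (-3)·row0  ⇒  L[2][0]=-3, U row2=(0, 2, -3, -7)
  row3 ← row3 − (-3)·row0  ⇒  L[3][0]=-3, U row3=(0, -3, -9, 1)
Step 2: pivot at (1,1) is 1.
  row2 ← row2 − (2)·row1  ⇒  L[2][1]=2, U row2=(0, 0, -3, -3)
  row3 ← row3 − (-3)·row1  ⇒  L[3][1]=-3, U row3=(0, 0, -9, -5)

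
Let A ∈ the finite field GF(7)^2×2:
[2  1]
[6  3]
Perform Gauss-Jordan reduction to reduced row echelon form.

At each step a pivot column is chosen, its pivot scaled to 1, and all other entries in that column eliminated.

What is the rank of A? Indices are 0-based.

pivot(0,0)=2: scale R0 → (1, 4)
  clear (1,0): R1 −= (6)R0 → (0, 0)
col 1: no nonzero at/below row 1; advance.

rank = 1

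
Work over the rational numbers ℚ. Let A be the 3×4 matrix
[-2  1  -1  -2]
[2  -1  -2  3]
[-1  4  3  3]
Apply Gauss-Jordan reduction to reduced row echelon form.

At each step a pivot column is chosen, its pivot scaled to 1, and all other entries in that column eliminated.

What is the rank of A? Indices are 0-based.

step 1: normalize row 0 (÷-2) = (1, -1/2, 1/2, 1)
  row 1: subtract 2×row0 = (0, 0, -3, 1)
  row 2: subtract -1×row0 = (0, 7/2, 7/2, 4)
step 2: exchange rows 1,2
step 2: normalize row 1 (÷7/2) = (0, 1, 1, 8/7)
  row 0: subtract -1/2×row1 = (1, 0, 1, 11/7)
step 3: normalize row 2 (÷-3) = (0, 0, 1, -1/3)
  row 0: subtract 1×row2 = (1, 0, 0, 40/21)
  row 1: subtract 1×row2 = (0, 1, 0, 31/21)

rank = 3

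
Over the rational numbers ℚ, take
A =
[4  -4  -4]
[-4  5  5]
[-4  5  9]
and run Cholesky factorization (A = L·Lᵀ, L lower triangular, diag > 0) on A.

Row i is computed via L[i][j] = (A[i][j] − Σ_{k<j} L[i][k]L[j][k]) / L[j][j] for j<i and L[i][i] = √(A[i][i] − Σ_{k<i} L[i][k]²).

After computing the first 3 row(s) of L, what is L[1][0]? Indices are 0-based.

Step 1: L[0][0] = √(4) = 2.
  L[1][0] = (-4) / L[0][0] = -2.
Step 2: L[1][1] = √(1) = 1.
  L[2][0] = (-4) / L[0][0] = -2.
  L[2][1] = (1) / L[1][1] = 1.
Step 3: L[2][2] = √(4) = 2.

L[1][0] = -2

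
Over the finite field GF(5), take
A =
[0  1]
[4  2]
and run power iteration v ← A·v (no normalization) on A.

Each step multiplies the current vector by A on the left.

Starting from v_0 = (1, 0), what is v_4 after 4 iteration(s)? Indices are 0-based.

v_0 = (1, 0).
v_1 = A·v_0 = (0, 4).
v_2 = A·v_1 = (4, 3).
v_3 = A·v_2 = (3, 2).
v_4 = A·v_3 = (2, 1).

v_4 = (2, 1)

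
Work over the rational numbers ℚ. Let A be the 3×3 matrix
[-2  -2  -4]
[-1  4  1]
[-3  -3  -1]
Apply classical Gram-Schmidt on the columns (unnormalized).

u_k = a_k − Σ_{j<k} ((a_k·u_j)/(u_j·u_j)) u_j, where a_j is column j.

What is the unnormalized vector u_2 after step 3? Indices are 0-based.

u_2 = (-30/13, 0, 20/13)

Step 1: u_0 = a_0 = (-2, -1, -3).
Step 2: u_1 = a_1 − (9/14)·u_0 = (-5/7, 65/14, -15/14).
Step 3: u_2 = a_2 − (5/7)·u_0 − (24/65)·u_1 = (-30/13, 0, 20/13).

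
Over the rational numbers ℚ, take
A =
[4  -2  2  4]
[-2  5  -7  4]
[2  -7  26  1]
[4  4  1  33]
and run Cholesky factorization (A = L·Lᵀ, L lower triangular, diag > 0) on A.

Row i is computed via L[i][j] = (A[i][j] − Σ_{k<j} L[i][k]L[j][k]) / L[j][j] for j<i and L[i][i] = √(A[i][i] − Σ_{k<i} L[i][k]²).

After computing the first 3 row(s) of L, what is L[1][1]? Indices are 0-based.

L[1][1] = 2

Step 1: L[0][0] = √(4) = 2.
  L[1][0] = (-2) / L[0][0] = -1.
Step 2: L[1][1] = √(4) = 2.
  L[2][0] = (2) / L[0][0] = 1.
  L[2][1] = (-6) / L[1][1] = -3.
Step 3: L[2][2] = √(16) = 4.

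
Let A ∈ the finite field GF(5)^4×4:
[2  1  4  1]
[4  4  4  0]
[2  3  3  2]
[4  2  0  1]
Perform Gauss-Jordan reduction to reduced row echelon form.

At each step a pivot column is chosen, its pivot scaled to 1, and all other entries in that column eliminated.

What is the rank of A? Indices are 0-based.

step 1: normalize row 0 (÷2) = (1, 3, 2, 3)
  row 1: subtract 4×row0 = (0, 2, 1, 3)
  row 2: subtract 2×row0 = (0, 2, 4, 1)
  row 3: subtract 4×row0 = (0, 0, 2, 4)
step 2: normalize row 1 (÷2) = (0, 1, 3, 4)
  row 0: subtract 3×row1 = (1, 0, 3, 1)
  row 2: subtract 2×row1 = (0, 0, 3, 3)
step 3: normalize row 2 (÷3) = (0, 0, 1, 1)
  row 0: subtract 3×row2 = (1, 0, 0, 3)
  row 1: subtract 3×row2 = (0, 1, 0, 1)
  row 3: subtract 2×row2 = (0, 0, 0, 2)
step 4: normalize row 3 (÷2) = (0, 0, 0, 1)
  row 0: subtract 3×row3 = (1, 0, 0, 0)
  row 1: subtract 1×row3 = (0, 1, 0, 0)
  row 2: subtract 1×row3 = (0, 0, 1, 0)

rank = 4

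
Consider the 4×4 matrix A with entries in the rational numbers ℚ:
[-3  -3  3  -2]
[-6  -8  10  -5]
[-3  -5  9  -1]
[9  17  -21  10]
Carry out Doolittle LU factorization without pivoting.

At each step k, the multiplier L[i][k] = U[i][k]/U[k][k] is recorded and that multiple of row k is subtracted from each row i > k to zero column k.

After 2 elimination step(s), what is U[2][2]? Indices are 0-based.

U[2][2] = 2

k=0: U[0][0]=-3
  eliminate (1,0): mult=2, new row 1: (0, -2, 4, -1); set L[1][0]=2
  eliminate (2,0): mult=1, new row 2: (0, -2, 6, 1); set L[2][0]=1
  eliminate (3,0): mult=-3, new row 3: (0, 8, -12, 4); set L[3][0]=-3
k=1: U[1][1]=-2
  eliminate (2,1): mult=1, new row 2: (0, 0, 2, 2); set L[2][1]=1
  eliminate (3,1): mult=-4, new row 3: (0, 0, 4, 0); set L[3][1]=-4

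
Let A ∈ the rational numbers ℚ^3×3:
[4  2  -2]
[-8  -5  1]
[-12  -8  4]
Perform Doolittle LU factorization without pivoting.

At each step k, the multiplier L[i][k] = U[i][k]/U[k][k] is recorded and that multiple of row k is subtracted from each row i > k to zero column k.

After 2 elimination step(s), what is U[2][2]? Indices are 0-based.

U[2][2] = 4

[col 0] pivot 4
  R1 -= -2*R0 → (0, -1, -3)  (L[1][0] := -2)
  R2 -= -3*R0 → (0, -2, -2)  (L[2][0] := -3)
[col 1] pivot -1
  R2 -= 2*R1 → (0, 0, 4)  (L[2][1] := 2)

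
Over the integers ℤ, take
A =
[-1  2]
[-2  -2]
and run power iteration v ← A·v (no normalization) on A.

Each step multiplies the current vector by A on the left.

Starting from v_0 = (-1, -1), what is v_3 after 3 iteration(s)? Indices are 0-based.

v_3 = (-21, -6)

v_0 = (-1, -1).
v_1 = A·v_0 = (-1, 4).
v_2 = A·v_1 = (9, -6).
v_3 = A·v_2 = (-21, -6).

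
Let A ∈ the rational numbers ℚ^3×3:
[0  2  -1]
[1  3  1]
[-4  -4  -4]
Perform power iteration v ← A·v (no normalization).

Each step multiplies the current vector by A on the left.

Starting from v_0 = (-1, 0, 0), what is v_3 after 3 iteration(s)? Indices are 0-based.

v_3 = (14, -15, 68)

v_0 = (-1, 0, 0).
v_1 = A·v_0 = (0, -1, 4).
v_2 = A·v_1 = (-6, 1, -12).
v_3 = A·v_2 = (14, -15, 68).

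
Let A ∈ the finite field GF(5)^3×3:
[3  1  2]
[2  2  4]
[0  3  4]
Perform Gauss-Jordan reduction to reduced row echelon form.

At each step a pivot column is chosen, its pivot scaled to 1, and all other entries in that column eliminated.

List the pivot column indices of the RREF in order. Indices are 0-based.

[1] R0 /= 3  ⇒  (1, 2, 4)
     R1 -= 2·R0  ⇒  (0, 3, 1)
[2] R1 /= 3  ⇒  (0, 1, 2)
     R0 -= 2·R1  ⇒  (1, 0, 0)
     R2 -= 3·R1  ⇒  (0, 0, 3)
[3] R2 /= 3  ⇒  (0, 0, 1)
     R1 -= 2·R2  ⇒  (0, 1, 0)

pivot columns: 0, 1, 2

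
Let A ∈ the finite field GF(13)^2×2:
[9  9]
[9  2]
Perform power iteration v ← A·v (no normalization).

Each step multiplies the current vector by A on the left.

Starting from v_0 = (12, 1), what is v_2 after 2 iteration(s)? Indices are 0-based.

v_0 = (12, 1).
v_1 = A·v_0 = (0, 6).
v_2 = A·v_1 = (2, 12).

v_2 = (2, 12)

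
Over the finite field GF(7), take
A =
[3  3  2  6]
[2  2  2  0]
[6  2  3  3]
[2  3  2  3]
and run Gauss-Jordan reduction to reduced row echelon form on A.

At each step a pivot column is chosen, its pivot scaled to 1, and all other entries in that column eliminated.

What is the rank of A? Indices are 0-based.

pivot(0,0)=3: scale R0 → (1, 1, 3, 2)
  clear (1,0): R1 −= (2)R0 → (0, 0, 3, 3)
  clear (2,0): R2 −= (6)R0 → (0, 3, 6, 5)
  clear (3,0): R3 −= (2)R0 → (0, 1, 3, 6)
pivot(1,1): swap R1↔R2
pivot(1,1)=3: scale R1 → (0, 1, 2, 4)
  clear (0,1): R0 −= (1)R1 → (1, 0, 1, 5)
  clear (3,1): R3 −= (1)R1 → (0, 0, 1, 2)
pivot(2,2)=3: scale R2 → (0, 0, 1, 1)
  clear (0,2): R0 −= (1)R2 → (1, 0, 0, 4)
  clear (1,2): R1 −= (2)R2 → (0, 1, 0, 2)
  clear (3,2): R3 −= (1)R2 → (0, 0, 0, 1)
pivot(3,3)=1: scale R3 → (0, 0, 0, 1)
  clear (0,3): R0 −= (4)R3 → (1, 0, 0, 0)
  clear (1,3): R1 −= (2)R3 → (0, 1, 0, 0)
  clear (2,3): R2 −= (1)R3 → (0, 0, 1, 0)

rank = 4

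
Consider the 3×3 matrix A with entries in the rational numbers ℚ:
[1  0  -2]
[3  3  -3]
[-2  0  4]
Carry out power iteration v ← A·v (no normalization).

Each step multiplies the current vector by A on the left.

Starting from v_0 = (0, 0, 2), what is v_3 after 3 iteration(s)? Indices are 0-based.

v_0 = (0, 0, 2).
v_1 = A·v_0 = (-4, -6, 8).
v_2 = A·v_1 = (-20, -54, 40).
v_3 = A·v_2 = (-100, -342, 200).

v_3 = (-100, -342, 200)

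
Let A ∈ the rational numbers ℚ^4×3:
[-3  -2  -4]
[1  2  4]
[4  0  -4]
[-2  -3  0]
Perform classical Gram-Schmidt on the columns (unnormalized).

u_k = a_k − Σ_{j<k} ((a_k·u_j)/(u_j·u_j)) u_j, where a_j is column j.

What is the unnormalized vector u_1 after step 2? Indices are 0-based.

u_1 = (-3/5, 23/15, -28/15, -31/15)

Step 1: u_0 = a_0 = (-3, 1, 4, -2).
Step 2: u_1 = a_1 − (7/15)·u_0 = (-3/5, 23/15, -28/15, -31/15).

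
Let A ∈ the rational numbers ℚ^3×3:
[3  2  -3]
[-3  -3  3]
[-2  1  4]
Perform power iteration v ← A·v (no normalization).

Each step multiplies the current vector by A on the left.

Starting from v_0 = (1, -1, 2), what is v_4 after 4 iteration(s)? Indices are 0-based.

v_4 = (-738, 612, 1170)

v_0 = (1, -1, 2).
v_1 = A·v_0 = (-5, 6, 5).
v_2 = A·v_1 = (-18, 12, 36).
v_3 = A·v_2 = (-138, 126, 192).
v_4 = A·v_3 = (-738, 612, 1170).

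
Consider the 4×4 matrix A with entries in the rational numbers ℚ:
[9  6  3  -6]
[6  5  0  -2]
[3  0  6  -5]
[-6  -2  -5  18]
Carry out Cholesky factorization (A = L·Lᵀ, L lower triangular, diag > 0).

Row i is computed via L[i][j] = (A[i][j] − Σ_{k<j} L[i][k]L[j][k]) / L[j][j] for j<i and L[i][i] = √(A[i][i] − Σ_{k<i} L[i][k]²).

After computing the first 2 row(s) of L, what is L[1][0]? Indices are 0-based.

L[1][0] = 2

Step 1: L[0][0] = √(9) = 3.
  L[1][0] = (6) / L[0][0] = 2.
Step 2: L[1][1] = √(1) = 1.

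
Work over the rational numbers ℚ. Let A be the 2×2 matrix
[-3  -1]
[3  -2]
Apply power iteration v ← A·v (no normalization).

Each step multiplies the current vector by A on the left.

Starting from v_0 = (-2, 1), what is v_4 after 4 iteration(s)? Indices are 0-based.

v_4 = (113, 136)

v_0 = (-2, 1).
v_1 = A·v_0 = (5, -8).
v_2 = A·v_1 = (-7, 31).
v_3 = A·v_2 = (-10, -83).
v_4 = A·v_3 = (113, 136).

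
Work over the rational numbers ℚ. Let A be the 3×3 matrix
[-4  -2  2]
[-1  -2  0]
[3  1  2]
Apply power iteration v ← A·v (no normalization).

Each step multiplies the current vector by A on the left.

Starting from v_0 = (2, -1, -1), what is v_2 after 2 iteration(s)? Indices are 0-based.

v_2 = (38, 8, -18)

v_0 = (2, -1, -1).
v_1 = A·v_0 = (-8, 0, 3).
v_2 = A·v_1 = (38, 8, -18).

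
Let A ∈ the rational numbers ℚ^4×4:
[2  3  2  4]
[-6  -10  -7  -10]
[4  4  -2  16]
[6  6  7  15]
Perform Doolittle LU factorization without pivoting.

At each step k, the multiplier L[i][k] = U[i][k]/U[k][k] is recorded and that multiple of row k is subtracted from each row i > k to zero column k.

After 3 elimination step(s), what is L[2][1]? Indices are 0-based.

k=0: U[0][0]=2
  eliminate (1,0): mult=-3, new row 1: (0, -1, -1, 2); set L[1][0]=-3
  eliminate (2,0): mult=2, new row 2: (0, -2, -6, 8); set L[2][0]=2
  eliminate (3,0): mult=3, new row 3: (0, -3, 1, 3); set L[3][0]=3
k=1: U[1][1]=-1
  eliminate (2,1): mult=2, new row 2: (0, 0, -4, 4); set L[2][1]=2
  eliminate (3,1): mult=3, new row 3: (0, 0, 4, -3); set L[3][1]=3
k=2: U[2][2]=-4
  eliminate (3,2): mult=-1, new row 3: (0, 0, 0, 1); set L[3][2]=-1

L[2][1] = 2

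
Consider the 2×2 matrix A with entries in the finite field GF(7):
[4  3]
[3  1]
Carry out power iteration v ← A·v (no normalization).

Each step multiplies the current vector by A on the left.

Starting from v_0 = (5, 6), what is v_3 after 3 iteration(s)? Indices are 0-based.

v_3 = (5, 3)

v_0 = (5, 6).
v_1 = A·v_0 = (3, 0).
v_2 = A·v_1 = (5, 2).
v_3 = A·v_2 = (5, 3).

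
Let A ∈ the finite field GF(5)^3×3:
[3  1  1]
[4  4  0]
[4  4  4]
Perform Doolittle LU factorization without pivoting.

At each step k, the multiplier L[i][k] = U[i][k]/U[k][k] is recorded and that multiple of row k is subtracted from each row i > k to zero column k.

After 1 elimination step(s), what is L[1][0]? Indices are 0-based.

Step 1: pivot at (0,0) is 3.
  row1 ← row1 − (3)·row0  ⇒  L[1][0]=3, U row1=(0, 1, 2)
  row2 ← row2 − (3)·row0  ⇒  L[2][0]=3, U row2=(0, 1, 1)

L[1][0] = 3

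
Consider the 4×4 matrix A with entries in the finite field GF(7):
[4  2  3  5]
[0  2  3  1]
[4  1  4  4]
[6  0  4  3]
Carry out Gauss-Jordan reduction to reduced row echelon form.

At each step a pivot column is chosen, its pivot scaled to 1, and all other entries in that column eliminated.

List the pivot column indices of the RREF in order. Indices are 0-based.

step 1: normalize row 0 (÷4) = (1, 4, 6, 3)
  row 2: subtract 4×row0 = (0, 6, 1, 6)
  row 3: subtract 6×row0 = (0, 4, 3, 6)
step 2: normalize row 1 (÷2) = (0, 1, 5, 4)
  row 0: subtract 4×row1 = (1, 0, 0, 1)
  row 2: subtract 6×row1 = (0, 0, 6, 3)
  row 3: subtract 4×row1 = (0, 0, 4, 4)
step 3: normalize row 2 (÷6) = (0, 0, 1, 4)
  row 1: subtract 5×row2 = (0, 1, 0, 5)
  row 3: subtract 4×row2 = (0, 0, 0, 2)
step 4: normalize row 3 (÷2) = (0, 0, 0, 1)
  row 0: subtract 1×row3 = (1, 0, 0, 0)
  row 1: subtract 5×row3 = (0, 1, 0, 0)
  row 2: subtract 4×row3 = (0, 0, 1, 0)

pivot columns: 0, 1, 2, 3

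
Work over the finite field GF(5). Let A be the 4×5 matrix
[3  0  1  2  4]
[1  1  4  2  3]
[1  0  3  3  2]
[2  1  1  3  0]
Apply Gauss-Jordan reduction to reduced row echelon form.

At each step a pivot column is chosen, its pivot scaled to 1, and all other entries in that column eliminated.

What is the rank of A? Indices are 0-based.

pivot(0,0)=3: scale R0 → (1, 0, 2, 4, 3)
  clear (1,0): R1 −= (1)R0 → (0, 1, 2, 3, 0)
  clear (2,0): R2 −= (1)R0 → (0, 0, 1, 4, 4)
  clear (3,0): R3 −= (2)R0 → (0, 1, 2, 0, 4)
pivot(1,1)=1: scale R1 → (0, 1, 2, 3, 0)
  clear (3,1): R3 −= (1)R1 → (0, 0, 0, 2, 4)
pivot(2,2)=1: scale R2 → (0, 0, 1, 4, 4)
  clear (0,2): R0 −= (2)R2 → (1, 0, 0, 1, 0)
  clear (1,2): R1 −= (2)R2 → (0, 1, 0, 0, 2)
pivot(3,3)=2: scale R3 → (0, 0, 0, 1, 2)
  clear (0,3): R0 −= (1)R3 → (1, 0, 0, 0, 3)
  clear (2,3): R2 −= (4)R3 → (0, 0, 1, 0, 1)

rank = 4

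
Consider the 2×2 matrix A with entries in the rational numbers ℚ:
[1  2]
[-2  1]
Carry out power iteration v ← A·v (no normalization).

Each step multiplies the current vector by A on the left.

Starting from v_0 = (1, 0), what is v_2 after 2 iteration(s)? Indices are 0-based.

v_0 = (1, 0).
v_1 = A·v_0 = (1, -2).
v_2 = A·v_1 = (-3, -4).

v_2 = (-3, -4)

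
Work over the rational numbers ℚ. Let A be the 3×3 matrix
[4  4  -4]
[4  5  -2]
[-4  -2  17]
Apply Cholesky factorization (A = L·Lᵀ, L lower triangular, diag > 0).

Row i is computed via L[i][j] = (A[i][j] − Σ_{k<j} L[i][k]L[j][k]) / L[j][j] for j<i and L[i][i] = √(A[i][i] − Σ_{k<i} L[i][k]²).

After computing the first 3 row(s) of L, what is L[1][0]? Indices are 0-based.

L[1][0] = 2

Step 1: L[0][0] = √(4) = 2.
  L[1][0] = (4) / L[0][0] = 2.
Step 2: L[1][1] = √(1) = 1.
  L[2][0] = (-4) / L[0][0] = -2.
  L[2][1] = (2) / L[1][1] = 2.
Step 3: L[2][2] = √(9) = 3.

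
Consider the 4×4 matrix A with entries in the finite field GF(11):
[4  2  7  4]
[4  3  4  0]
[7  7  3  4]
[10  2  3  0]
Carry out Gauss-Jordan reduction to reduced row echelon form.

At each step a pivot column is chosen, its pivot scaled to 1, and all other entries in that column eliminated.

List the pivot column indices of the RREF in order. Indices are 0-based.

pivot columns: 0, 1, 2

step 1: normalize row 0 (÷4) = (1, 6, 10, 1)
  row 1: subtract 4×row0 = (0, 1, 8, 7)
  row 2: subtract 7×row0 = (0, 9, 10, 8)
  row 3: subtract 10×row0 = (0, 8, 2, 1)
step 2: normalize row 1 (÷1) = (0, 1, 8, 7)
  row 0: subtract 6×row1 = (1, 0, 6, 3)
  row 2: subtract 9×row1 = (0, 0, 4, 0)
  row 3: subtract 8×row1 = (0, 0, 4, 0)
step 3: normalize row 2 (÷4) = (0, 0, 1, 0)
  row 0: subtract 6×row2 = (1, 0, 0, 3)
  row 1: subtract 8×row2 = (0, 1, 0, 7)
  row 3: subtract 4×row2 = (0, 0, 0, 0)
skip col 3 (zero from row 3)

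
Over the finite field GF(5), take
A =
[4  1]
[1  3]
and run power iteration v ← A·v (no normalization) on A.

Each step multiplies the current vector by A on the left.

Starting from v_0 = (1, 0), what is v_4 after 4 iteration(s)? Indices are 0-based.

v_0 = (1, 0).
v_1 = A·v_0 = (4, 1).
v_2 = A·v_1 = (2, 2).
v_3 = A·v_2 = (0, 3).
v_4 = A·v_3 = (3, 4).

v_4 = (3, 4)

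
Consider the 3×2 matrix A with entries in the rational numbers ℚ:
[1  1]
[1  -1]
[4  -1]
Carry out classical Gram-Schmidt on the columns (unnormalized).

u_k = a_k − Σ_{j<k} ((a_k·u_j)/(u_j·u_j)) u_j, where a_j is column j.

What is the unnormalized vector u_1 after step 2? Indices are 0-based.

u_1 = (11/9, -7/9, -1/9)

Step 1: u_0 = a_0 = (1, 1, 4).
Step 2: u_1 = a_1 − (-2/9)·u_0 = (11/9, -7/9, -1/9).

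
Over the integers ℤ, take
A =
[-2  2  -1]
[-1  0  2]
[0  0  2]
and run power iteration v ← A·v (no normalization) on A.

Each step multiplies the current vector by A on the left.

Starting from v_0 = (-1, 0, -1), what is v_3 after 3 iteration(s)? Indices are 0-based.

v_0 = (-1, 0, -1).
v_1 = A·v_0 = (3, -1, -2).
v_2 = A·v_1 = (-6, -7, -4).
v_3 = A·v_2 = (2, -2, -8).

v_3 = (2, -2, -8)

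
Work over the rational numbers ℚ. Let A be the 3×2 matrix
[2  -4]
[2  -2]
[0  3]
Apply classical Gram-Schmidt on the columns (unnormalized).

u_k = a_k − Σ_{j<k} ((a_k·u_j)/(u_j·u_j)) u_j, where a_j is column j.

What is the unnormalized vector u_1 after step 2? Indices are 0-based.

u_1 = (-1, 1, 3)

Step 1: u_0 = a_0 = (2, 2, 0).
Step 2: u_1 = a_1 − (-3/2)·u_0 = (-1, 1, 3).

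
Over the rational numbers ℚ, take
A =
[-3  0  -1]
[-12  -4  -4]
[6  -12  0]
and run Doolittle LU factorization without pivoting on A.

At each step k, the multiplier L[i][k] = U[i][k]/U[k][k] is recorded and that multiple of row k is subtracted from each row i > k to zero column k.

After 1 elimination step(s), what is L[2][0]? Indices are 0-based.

L[2][0] = -2

k=0: U[0][0]=-3
  eliminate (1,0): mult=4, new row 1: (0, -4, 0); set L[1][0]=4
  eliminate (2,0): mult=-2, new row 2: (0, -12, -2); set L[2][0]=-2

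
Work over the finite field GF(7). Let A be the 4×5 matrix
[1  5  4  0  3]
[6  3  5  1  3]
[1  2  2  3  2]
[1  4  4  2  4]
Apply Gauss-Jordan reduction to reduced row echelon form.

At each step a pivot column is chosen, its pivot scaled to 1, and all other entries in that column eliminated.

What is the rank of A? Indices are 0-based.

rank = 4

pivot(0,0)=1: scale R0 → (1, 5, 4, 0, 3)
  clear (1,0): R1 −= (6)R0 → (0, 1, 2, 1, 6)
  clear (2,0): R2 −= (1)R0 → (0, 4, 5, 3, 6)
  clear (3,0): R3 −= (1)R0 → (0, 6, 0, 2, 1)
pivot(1,1)=1: scale R1 → (0, 1, 2, 1, 6)
  clear (0,1): R0 −= (5)R1 → (1, 0, 1, 2, 1)
  clear (2,1): R2 −= (4)R1 → (0, 0, 4, 6, 3)
  clear (3,1): R3 −= (6)R1 → (0, 0, 2, 3, 0)
pivot(2,2)=4: scale R2 → (0, 0, 1, 5, 6)
  clear (0,2): R0 −= (1)R2 → (1, 0, 0, 4, 2)
  clear (1,2): R1 −= (2)R2 → (0, 1, 0, 5, 1)
  clear (3,2): R3 −= (2)R2 → (0, 0, 0, 0, 2)
col 3: no nonzero at/below row 3; advance.
pivot(3,4)=2: scale R3 → (0, 0, 0, 0, 1)
  clear (0,4): R0 −= (2)R3 → (1, 0, 0, 4, 0)
  clear (1,4): R1 −= (1)R3 → (0, 1, 0, 5, 0)
  clear (2,4): R2 −= (6)R3 → (0, 0, 1, 5, 0)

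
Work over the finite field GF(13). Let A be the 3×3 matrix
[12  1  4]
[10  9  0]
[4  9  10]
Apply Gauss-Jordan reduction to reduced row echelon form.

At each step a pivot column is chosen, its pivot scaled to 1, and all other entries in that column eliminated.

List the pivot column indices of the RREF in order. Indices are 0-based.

pivot columns: 0, 1

step 1: normalize row 0 (÷12) = (1, 12, 9)
  row 1: subtract 10×row0 = (0, 6, 1)
  row 2: subtract 4×row0 = (0, 0, 0)
step 2: normalize row 1 (÷6) = (0, 1, 11)
  row 0: subtract 12×row1 = (1, 0, 7)
skip col 2 (zero from row 2)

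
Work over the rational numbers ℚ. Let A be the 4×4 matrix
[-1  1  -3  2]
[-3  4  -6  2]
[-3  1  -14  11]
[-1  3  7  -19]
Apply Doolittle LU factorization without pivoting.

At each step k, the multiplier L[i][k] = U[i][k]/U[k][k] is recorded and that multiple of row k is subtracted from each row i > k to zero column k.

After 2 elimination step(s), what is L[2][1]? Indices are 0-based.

L[2][1] = -2

[col 0] pivot -1
  R1 -= 3*R0 → (0, 1, 3, -4)  (L[1][0] := 3)
  R2 -= 3*R0 → (0, -2, -5, 5)  (L[2][0] := 3)
  R3 -= 1*R0 → (0, 2, 10, -21)  (L[3][0] := 1)
[col 1] pivot 1
  R2 -= -2*R1 → (0, 0, 1, -3)  (L[2][1] := -2)
  R3 -= 2*R1 → (0, 0, 4, -13)  (L[3][1] := 2)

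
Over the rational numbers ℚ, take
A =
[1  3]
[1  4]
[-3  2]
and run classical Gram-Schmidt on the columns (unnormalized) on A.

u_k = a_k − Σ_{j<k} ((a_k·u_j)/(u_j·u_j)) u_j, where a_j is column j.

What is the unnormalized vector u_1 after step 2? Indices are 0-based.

u_1 = (32/11, 43/11, 25/11)

Step 1: u_0 = a_0 = (1, 1, -3).
Step 2: u_1 = a_1 − (1/11)·u_0 = (32/11, 43/11, 25/11).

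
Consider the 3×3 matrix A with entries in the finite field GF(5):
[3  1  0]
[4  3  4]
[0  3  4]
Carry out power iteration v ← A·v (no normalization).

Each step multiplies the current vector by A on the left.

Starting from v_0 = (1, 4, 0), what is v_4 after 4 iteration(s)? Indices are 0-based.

v_0 = (1, 4, 0).
v_1 = A·v_0 = (2, 1, 2).
v_2 = A·v_1 = (2, 4, 1).
v_3 = A·v_2 = (0, 4, 1).
v_4 = A·v_3 = (4, 1, 1).

v_4 = (4, 1, 1)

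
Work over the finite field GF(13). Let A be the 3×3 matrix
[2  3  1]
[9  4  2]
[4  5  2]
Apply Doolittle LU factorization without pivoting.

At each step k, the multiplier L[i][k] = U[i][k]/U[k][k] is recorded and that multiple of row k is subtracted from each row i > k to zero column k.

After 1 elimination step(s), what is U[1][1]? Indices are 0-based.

U[1][1] = 10

k=0: U[0][0]=2
  eliminate (1,0): mult=11, new row 1: (0, 10, 4); set L[1][0]=11
  eliminate (2,0): mult=2, new row 2: (0, 12, 0); set L[2][0]=2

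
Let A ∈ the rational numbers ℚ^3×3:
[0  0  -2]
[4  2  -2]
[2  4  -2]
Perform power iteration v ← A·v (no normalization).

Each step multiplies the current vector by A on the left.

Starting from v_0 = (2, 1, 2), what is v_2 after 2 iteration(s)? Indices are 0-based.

v_0 = (2, 1, 2).
v_1 = A·v_0 = (-4, 6, 4).
v_2 = A·v_1 = (-8, -12, 8).

v_2 = (-8, -12, 8)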